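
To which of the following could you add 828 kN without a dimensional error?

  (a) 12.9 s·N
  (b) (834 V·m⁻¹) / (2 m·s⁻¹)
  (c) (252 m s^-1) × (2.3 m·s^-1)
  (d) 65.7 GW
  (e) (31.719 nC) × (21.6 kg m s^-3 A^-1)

(e)

Reference: N = kg·m·s⁻².
Each option:
  (a) N·s = kg·m·s⁻²·s = kg·m·s⁻¹
  (b) [kg·m·s⁻³·A⁻¹] / [m·s⁻¹] = kg·s⁻²·A⁻¹
  (c) [m·s⁻¹] · [m·s⁻¹] = m²·s⁻²
  (d) W = J·s⁻¹ = kg·m²·s⁻³
  (e) [s·A] · [kg·m·s⁻³·A⁻¹] = kg·m·s⁻²  ← same
Only (e) matches kg·m·s⁻².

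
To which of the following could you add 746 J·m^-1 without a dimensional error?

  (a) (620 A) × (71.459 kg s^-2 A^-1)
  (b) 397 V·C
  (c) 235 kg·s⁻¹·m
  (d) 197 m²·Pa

Reference: J·m⁻¹ = N·m·m⁻¹ = kg·m·s⁻².
Each option:
  (a) [A] · [kg·s⁻²·A⁻¹] = kg·s⁻²
  (b) C·V = s·A·J·C⁻¹ = kg·m²·s⁻²
  (c) kg·m·s⁻¹
  (d) Pa·m² = N·m⁻²·m² = kg·m·s⁻²  ← same
Only (d) matches kg·m·s⁻².

(d)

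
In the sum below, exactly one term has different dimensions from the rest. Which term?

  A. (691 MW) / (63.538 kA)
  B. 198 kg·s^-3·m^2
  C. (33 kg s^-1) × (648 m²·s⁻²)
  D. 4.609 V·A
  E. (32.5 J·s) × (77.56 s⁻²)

Reduce each to base SI dimensions:
  A. [kg·m²·s⁻³] / [A] = kg·m²·s⁻³·A⁻¹
  B. kg·m²·s⁻³
  C. [kg·s⁻¹] · [m²·s⁻²] = kg·m²·s⁻³
  D. V·A = J·C⁻¹·A = kg·m²·s⁻³
  E. [kg·m²·s⁻¹] · [s⁻²] = kg·m²·s⁻³
All reduce to kg·m²·s⁻³ except A., which is kg·m²·s⁻³·A⁻¹.

A.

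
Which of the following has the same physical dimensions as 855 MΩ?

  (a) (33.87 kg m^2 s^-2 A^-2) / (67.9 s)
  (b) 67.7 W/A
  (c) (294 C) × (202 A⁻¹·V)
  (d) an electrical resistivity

(a)

Reference: Ω = V·A⁻¹ = kg·m²·s⁻³·A⁻².
Each option:
  (a) [kg·m²·s⁻²·A⁻²] / [s] = kg·m²·s⁻³·A⁻²  ← same
  (b) W·A⁻¹ = J·s⁻¹·A⁻¹ = kg·m²·s⁻³·A⁻¹
  (c) [s·A] · [kg·m²·s⁻³·A⁻²] = kg·m²·s⁻²·A⁻¹
  (d) [electrical resistivity] = kg·m³·s⁻³·A⁻²
Only (a) matches kg·m²·s⁻³·A⁻².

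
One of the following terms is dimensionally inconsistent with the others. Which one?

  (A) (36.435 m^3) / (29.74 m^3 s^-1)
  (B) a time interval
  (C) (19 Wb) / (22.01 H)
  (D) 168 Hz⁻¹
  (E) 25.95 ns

Dimensions:
  (A) [m³] / [m³·s⁻¹] = s
  (B) [time interval] = s
  (C) [kg·m²·s⁻²·A⁻¹] / [kg·m²·s⁻²·A⁻²] = A
  (D) Hz⁻¹ = (s⁻¹)⁻¹ = s
  (E) s
All reduce to s except (C), which is A.

(C)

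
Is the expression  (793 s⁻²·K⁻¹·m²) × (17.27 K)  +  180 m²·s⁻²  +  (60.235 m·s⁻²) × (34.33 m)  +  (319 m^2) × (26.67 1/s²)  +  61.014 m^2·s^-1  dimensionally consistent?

No

Work out the base dimensions of each:
  (793 s⁻²·K⁻¹·m²) × (17.27 K):  [m²·s⁻²·K⁻¹] · [K] = m²·s⁻²
  180 m²·s⁻²:  m²·s⁻²
  (60.235 m·s⁻²) × (34.33 m):  [m·s⁻²] · [m] = m²·s⁻²
  (319 m^2) × (26.67 1/s²):  [m²] · [s⁻²] = m²·s⁻²
  61.014 m^2·s^-1:  m²·s⁻¹
The terms do not share a single dimension (m²·s⁻² vs m²·s⁻¹).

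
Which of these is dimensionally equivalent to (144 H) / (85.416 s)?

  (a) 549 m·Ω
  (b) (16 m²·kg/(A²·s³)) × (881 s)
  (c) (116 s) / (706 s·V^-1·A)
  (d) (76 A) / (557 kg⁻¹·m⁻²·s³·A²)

Reference: [kg·m²·s⁻²·A⁻²] / [s] = kg·m²·s⁻³·A⁻².
Each option:
  (a) Ω·m = V·A⁻¹·m = kg·m³·s⁻³·A⁻²
  (b) [kg·m²·s⁻³·A⁻²] · [s] = kg·m²·s⁻²·A⁻²
  (c) [s] / [kg⁻¹·m⁻²·s⁴·A²] = kg·m²·s⁻³·A⁻²  ← same
  (d) [A] / [kg⁻¹·m⁻²·s³·A²] = kg·m²·s⁻³·A⁻¹
Only (c) matches kg·m²·s⁻³·A⁻².

(c)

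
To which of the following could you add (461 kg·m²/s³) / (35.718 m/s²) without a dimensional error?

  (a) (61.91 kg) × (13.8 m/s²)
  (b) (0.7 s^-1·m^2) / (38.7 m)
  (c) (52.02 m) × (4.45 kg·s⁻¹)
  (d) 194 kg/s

(c)

Reference: [kg·m²·s⁻³] / [m·s⁻²] = kg·m·s⁻¹.
Each option:
  (a) [kg] · [m·s⁻²] = kg·m·s⁻²
  (b) [m²·s⁻¹] / [m] = m·s⁻¹
  (c) [m] · [kg·s⁻¹] = kg·m·s⁻¹  ← same
  (d) kg·s⁻¹
Only (c) matches kg·m·s⁻¹.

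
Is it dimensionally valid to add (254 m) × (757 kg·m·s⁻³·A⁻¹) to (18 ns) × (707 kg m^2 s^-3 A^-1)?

Expand each in SI base units:
  (254 m) × (757 kg·m·s⁻³·A⁻¹):  [m] · [kg·m·s⁻³·A⁻¹] = kg·m²·s⁻³·A⁻¹
  (18 ns) × (707 kg m^2 s^-3 A^-1):  [s] · [kg·m²·s⁻³·A⁻¹] = kg·m²·s⁻²·A⁻¹
kg·m²·s⁻³·A⁻¹ ≠ kg·m²·s⁻²·A⁻¹, so they cannot be added.

No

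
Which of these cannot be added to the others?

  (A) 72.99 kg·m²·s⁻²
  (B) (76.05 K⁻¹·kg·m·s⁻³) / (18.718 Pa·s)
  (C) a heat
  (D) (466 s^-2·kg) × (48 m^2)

(B)

Work out the base dimensions of each:
  (A) kg·m²·s⁻²
  (B) [kg·m·s⁻³·K⁻¹] / [kg·m⁻¹·s⁻¹] = m²·s⁻²·K⁻¹
  (C) [heat] = kg·m²·s⁻²
  (D) [kg·s⁻²] · [m²] = kg·m²·s⁻²
All reduce to kg·m²·s⁻² except (B), which is m²·s⁻²·K⁻¹.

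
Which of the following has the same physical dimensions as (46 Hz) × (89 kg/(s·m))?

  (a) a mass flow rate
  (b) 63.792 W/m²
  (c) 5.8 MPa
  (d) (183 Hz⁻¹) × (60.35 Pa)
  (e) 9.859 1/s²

Reference: [s⁻¹] · [kg·m⁻¹·s⁻¹] = kg·m⁻¹·s⁻².
Each option:
  (a) [mass flow rate] = kg·s⁻¹
  (b) W·m⁻² = J·s⁻¹·m⁻² = kg·s⁻³
  (c) Pa = N·m⁻² = kg·m⁻¹·s⁻²  ← same
  (d) [s] · [kg·m⁻¹·s⁻²] = kg·m⁻¹·s⁻¹
  (e) s⁻²
Only (c) matches kg·m⁻¹·s⁻².

(c)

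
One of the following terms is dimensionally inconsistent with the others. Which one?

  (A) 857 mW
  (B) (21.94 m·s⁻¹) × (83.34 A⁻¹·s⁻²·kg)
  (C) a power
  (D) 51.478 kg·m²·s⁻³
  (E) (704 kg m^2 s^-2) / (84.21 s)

(B)

Expand each in SI base units:
  (A) W = J·s⁻¹ = kg·m²·s⁻³
  (B) [m·s⁻¹] · [kg·s⁻²·A⁻¹] = kg·m·s⁻³·A⁻¹
  (C) [power] = kg·m²·s⁻³
  (D) kg·m²·s⁻³
  (E) [kg·m²·s⁻²] / [s] = kg·m²·s⁻³
All reduce to kg·m²·s⁻³ except (B), which is kg·m·s⁻³·A⁻¹.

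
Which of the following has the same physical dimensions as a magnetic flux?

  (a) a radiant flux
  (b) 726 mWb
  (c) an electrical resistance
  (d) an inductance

Reference: [magnetic flux] = kg·m²·s⁻²·A⁻¹.
Each option:
  (a) [radiant flux] = kg·m²·s⁻³
  (b) Wb = V·s = kg·m²·s⁻²·A⁻¹  ← same
  (c) [electrical resistance] = kg·m²·s⁻³·A⁻²
  (d) [inductance] = kg·m²·s⁻²·A⁻²
Only (b) matches kg·m²·s⁻²·A⁻¹.

(b)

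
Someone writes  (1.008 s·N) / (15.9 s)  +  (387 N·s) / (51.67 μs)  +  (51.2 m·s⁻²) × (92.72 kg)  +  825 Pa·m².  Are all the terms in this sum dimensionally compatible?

Yes

Reduce each to base SI dimensions:
  (1.008 s·N) / (15.9 s):  [kg·m·s⁻¹] / [s] = kg·m·s⁻²
  (387 N·s) / (51.67 μs):  [kg·m·s⁻¹] / [s] = kg·m·s⁻²
  (51.2 m·s⁻²) × (92.72 kg):  [m·s⁻²] · [kg] = kg·m·s⁻²
  825 Pa·m²:  Pa·m² = N·m⁻²·m² = kg·m·s⁻²
Every term reduces to kg·m·s⁻².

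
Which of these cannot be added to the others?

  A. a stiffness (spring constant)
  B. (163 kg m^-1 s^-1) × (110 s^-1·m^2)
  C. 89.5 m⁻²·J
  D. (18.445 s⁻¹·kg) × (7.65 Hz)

In SI base units:
  A. [stiffness (spring constant)] = kg·s⁻²
  B. [kg·m⁻¹·s⁻¹] · [m²·s⁻¹] = kg·m·s⁻²
  C. J·m⁻² = N·m·m⁻² = kg·s⁻²
  D. [kg·s⁻¹] · [s⁻¹] = kg·s⁻²
All reduce to kg·s⁻² except B., which is kg·m·s⁻².

B.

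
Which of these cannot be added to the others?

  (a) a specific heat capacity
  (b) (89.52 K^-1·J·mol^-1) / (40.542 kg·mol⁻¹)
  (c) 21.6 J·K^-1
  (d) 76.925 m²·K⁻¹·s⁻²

Work out the base dimensions of each:
  (a) [specific heat capacity] = m²·s⁻²·K⁻¹
  (b) [kg·m²·s⁻²·K⁻¹·mol⁻¹] / [kg·mol⁻¹] = m²·s⁻²·K⁻¹
  (c) J·K⁻¹ = N·m·K⁻¹ = kg·m²·s⁻²·K⁻¹
  (d) m²·s⁻²·K⁻¹
All reduce to m²·s⁻²·K⁻¹ except (c), which is kg·m²·s⁻²·K⁻¹.

(c)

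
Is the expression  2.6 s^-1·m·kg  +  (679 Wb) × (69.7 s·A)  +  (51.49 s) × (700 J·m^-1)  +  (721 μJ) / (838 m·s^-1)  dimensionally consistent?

Expand each in SI base units:
  2.6 s^-1·m·kg:  kg·m·s⁻¹
  (679 Wb) × (69.7 s·A):  [kg·m²·s⁻²·A⁻¹] · [s·A] = kg·m²·s⁻¹
  (51.49 s) × (700 J·m^-1):  [s] · [kg·m·s⁻²] = kg·m·s⁻¹
  (721 μJ) / (838 m·s^-1):  [kg·m²·s⁻²] / [m·s⁻¹] = kg·m·s⁻¹
The terms do not share a single dimension (kg·m²·s⁻¹ vs kg·m·s⁻¹).

No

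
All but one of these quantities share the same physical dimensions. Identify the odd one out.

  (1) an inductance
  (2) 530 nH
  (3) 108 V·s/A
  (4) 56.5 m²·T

(4)

Expand each in SI base units:
  (1) [inductance] = kg·m²·s⁻²·A⁻²
  (2) H = V·s·A⁻¹ = kg·m²·s⁻²·A⁻²
  (3) V·s·A⁻¹ = J·C⁻¹·s·A⁻¹ = kg·m²·s⁻²·A⁻²
  (4) T·m² = Wb·m⁻²·m² = kg·m²·s⁻²·A⁻¹
All reduce to kg·m²·s⁻²·A⁻² except (4), which is kg·m²·s⁻²·A⁻¹.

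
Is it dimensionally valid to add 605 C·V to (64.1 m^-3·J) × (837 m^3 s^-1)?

No

Expand each in SI base units:
  605 C·V:  C·V = s·A·J·C⁻¹ = kg·m²·s⁻²
  (64.1 m^-3·J) × (837 m^3 s^-1):  [kg·m⁻¹·s⁻²] · [m³·s⁻¹] = kg·m²·s⁻³
kg·m²·s⁻² ≠ kg·m²·s⁻³, so they cannot be added.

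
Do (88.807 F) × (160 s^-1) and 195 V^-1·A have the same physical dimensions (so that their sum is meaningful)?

Work out the base dimensions of each:
  (88.807 F) × (160 s^-1):  [kg⁻¹·m⁻²·s⁴·A²] · [s⁻¹] = kg⁻¹·m⁻²·s³·A²
  195 V^-1·A:  A·V⁻¹ = A·(J·C⁻¹)⁻¹ = kg⁻¹·m⁻²·s³·A²
Both are kg⁻¹·m⁻²·s³·A², so they have the same dimensions and can be added.

Yes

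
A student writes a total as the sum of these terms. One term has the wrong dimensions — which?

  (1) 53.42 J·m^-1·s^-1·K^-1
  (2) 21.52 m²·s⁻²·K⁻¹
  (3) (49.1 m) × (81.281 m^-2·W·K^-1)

Work out the base dimensions of each:
  (1) J·s⁻¹·m⁻¹·K⁻¹ = N·m·s⁻¹·m⁻¹·K⁻¹ = kg·m·s⁻³·K⁻¹
  (2) m²·s⁻²·K⁻¹
  (3) [m] · [kg·s⁻³·K⁻¹] = kg·m·s⁻³·K⁻¹
All reduce to kg·m·s⁻³·K⁻¹ except (2), which is m²·s⁻²·K⁻¹.

(2)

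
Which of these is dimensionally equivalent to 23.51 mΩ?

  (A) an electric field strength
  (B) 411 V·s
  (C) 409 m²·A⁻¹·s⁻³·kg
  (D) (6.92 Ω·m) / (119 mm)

(D)

Reference: Ω = V·A⁻¹ = kg·m²·s⁻³·A⁻².
Each option:
  (A) [electric field strength] = kg·m·s⁻³·A⁻¹
  (B) V·s = J·C⁻¹·s = kg·m²·s⁻²·A⁻¹
  (C) kg·m²·s⁻³·A⁻¹
  (D) [kg·m³·s⁻³·A⁻²] / [m] = kg·m²·s⁻³·A⁻²  ← same
Only (D) matches kg·m²·s⁻³·A⁻².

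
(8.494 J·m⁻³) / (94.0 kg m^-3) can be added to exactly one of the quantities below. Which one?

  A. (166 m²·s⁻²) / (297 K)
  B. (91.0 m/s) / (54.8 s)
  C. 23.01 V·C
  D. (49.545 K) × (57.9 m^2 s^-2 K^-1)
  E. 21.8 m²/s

D.

Reference: [kg·m⁻¹·s⁻²] / [kg·m⁻³] = m²·s⁻².
Each option:
  A. [m²·s⁻²] / [K] = m²·s⁻²·K⁻¹
  B. [m·s⁻¹] / [s] = m·s⁻²
  C. C·V = s·A·J·C⁻¹ = kg·m²·s⁻²
  D. [K] · [m²·s⁻²·K⁻¹] = m²·s⁻²  ← same
  E. m²·s⁻¹
Only D. matches m²·s⁻².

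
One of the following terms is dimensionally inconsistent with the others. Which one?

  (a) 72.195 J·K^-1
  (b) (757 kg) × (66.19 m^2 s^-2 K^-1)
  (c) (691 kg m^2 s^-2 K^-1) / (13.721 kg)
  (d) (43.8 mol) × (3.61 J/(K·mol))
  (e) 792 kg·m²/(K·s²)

Work out the base dimensions of each:
  (a) J·K⁻¹ = N·m·K⁻¹ = kg·m²·s⁻²·K⁻¹
  (b) [kg] · [m²·s⁻²·K⁻¹] = kg·m²·s⁻²·K⁻¹
  (c) [kg·m²·s⁻²·K⁻¹] / [kg] = m²·s⁻²·K⁻¹
  (d) [mol] · [kg·m²·s⁻²·K⁻¹·mol⁻¹] = kg·m²·s⁻²·K⁻¹
  (e) kg·m²·s⁻²·K⁻¹
All reduce to kg·m²·s⁻²·K⁻¹ except (c), which is m²·s⁻²·K⁻¹.

(c)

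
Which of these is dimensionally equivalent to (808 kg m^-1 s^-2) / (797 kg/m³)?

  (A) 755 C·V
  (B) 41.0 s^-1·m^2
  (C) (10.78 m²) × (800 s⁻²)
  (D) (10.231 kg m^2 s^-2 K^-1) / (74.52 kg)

Reference: [kg·m⁻¹·s⁻²] / [kg·m⁻³] = m²·s⁻².
Each option:
  (A) C·V = s·A·J·C⁻¹ = kg·m²·s⁻²
  (B) m²·s⁻¹
  (C) [m²] · [s⁻²] = m²·s⁻²  ← same
  (D) [kg·m²·s⁻²·K⁻¹] / [kg] = m²·s⁻²·K⁻¹
Only (C) matches m²·s⁻².

(C)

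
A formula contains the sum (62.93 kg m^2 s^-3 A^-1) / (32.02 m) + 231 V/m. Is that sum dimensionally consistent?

Reduce each to base SI dimensions:
  (62.93 kg m^2 s^-3 A^-1) / (32.02 m):  [kg·m²·s⁻³·A⁻¹] / [m] = kg·m·s⁻³·A⁻¹
  231 V/m:  V·m⁻¹ = J·C⁻¹·m⁻¹ = kg·m·s⁻³·A⁻¹
Both are kg·m·s⁻³·A⁻¹, so they have the same dimensions and can be added.

Yes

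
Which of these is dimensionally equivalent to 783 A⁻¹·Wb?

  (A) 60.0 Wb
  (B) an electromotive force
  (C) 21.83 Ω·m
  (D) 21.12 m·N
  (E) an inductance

(E)

Reference: Wb·A⁻¹ = V·s·A⁻¹ = kg·m²·s⁻²·A⁻².
Each option:
  (A) Wb = V·s = kg·m²·s⁻²·A⁻¹
  (B) [electromotive force] = kg·m²·s⁻³·A⁻¹
  (C) Ω·m = V·A⁻¹·m = kg·m³·s⁻³·A⁻²
  (D) N·m = kg·m·s⁻²·m = kg·m²·s⁻²
  (E) [inductance] = kg·m²·s⁻²·A⁻²  ← same
Only (E) matches kg·m²·s⁻²·A⁻².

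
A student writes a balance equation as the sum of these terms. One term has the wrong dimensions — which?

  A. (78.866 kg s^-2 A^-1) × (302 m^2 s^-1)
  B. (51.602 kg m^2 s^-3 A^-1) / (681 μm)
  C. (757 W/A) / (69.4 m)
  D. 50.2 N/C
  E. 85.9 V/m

Dimensions:
  A. [kg·s⁻²·A⁻¹] · [m²·s⁻¹] = kg·m²·s⁻³·A⁻¹
  B. [kg·m²·s⁻³·A⁻¹] / [m] = kg·m·s⁻³·A⁻¹
  C. [kg·m²·s⁻³·A⁻¹] / [m] = kg·m·s⁻³·A⁻¹
  D. N·C⁻¹ = kg·m·s⁻²·(s·A)⁻¹ = kg·m·s⁻³·A⁻¹
  E. V·m⁻¹ = J·C⁻¹·m⁻¹ = kg·m·s⁻³·A⁻¹
All reduce to kg·m·s⁻³·A⁻¹ except A., which is kg·m²·s⁻³·A⁻¹.

A.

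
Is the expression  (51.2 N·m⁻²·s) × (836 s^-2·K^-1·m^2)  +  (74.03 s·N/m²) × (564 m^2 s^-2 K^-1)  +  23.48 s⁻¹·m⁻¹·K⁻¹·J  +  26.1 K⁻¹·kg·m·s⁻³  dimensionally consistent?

Yes

Expand each in SI base units:
  (51.2 N·m⁻²·s) × (836 s^-2·K^-1·m^2):  [kg·m⁻¹·s⁻¹] · [m²·s⁻²·K⁻¹] = kg·m·s⁻³·K⁻¹
  (74.03 s·N/m²) × (564 m^2 s^-2 K^-1):  [kg·m⁻¹·s⁻¹] · [m²·s⁻²·K⁻¹] = kg·m·s⁻³·K⁻¹
  23.48 s⁻¹·m⁻¹·K⁻¹·J:  J·s⁻¹·m⁻¹·K⁻¹ = N·m·s⁻¹·m⁻¹·K⁻¹ = kg·m·s⁻³·K⁻¹
  26.1 K⁻¹·kg·m·s⁻³:  kg·m·s⁻³·K⁻¹
Every term reduces to kg·m·s⁻³·K⁻¹.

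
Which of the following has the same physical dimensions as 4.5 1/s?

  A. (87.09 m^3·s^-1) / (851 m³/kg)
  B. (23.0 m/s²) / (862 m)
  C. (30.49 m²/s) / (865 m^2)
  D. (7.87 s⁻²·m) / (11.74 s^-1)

Reference: s⁻¹.
Each option:
  A. [m³·s⁻¹] / [kg⁻¹·m³] = kg·s⁻¹
  B. [m·s⁻²] / [m] = s⁻²
  C. [m²·s⁻¹] / [m²] = s⁻¹  ← same
  D. [m·s⁻²] / [s⁻¹] = m·s⁻¹
Only C. matches s⁻¹.

C.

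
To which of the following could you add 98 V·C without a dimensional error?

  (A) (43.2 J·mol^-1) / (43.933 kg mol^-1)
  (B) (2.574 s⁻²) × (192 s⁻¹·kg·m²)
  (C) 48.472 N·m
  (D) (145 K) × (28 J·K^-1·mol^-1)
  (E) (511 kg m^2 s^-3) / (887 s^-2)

Reference: C·V = s·A·J·C⁻¹ = kg·m²·s⁻².
Each option:
  (A) [kg·m²·s⁻²·mol⁻¹] / [kg·mol⁻¹] = m²·s⁻²
  (B) [s⁻²] · [kg·m²·s⁻¹] = kg·m²·s⁻³
  (C) N·m = kg·m·s⁻²·m = kg·m²·s⁻²  ← same
  (D) [K] · [kg·m²·s⁻²·K⁻¹·mol⁻¹] = kg·m²·s⁻²·mol⁻¹
  (E) [kg·m²·s⁻³] / [s⁻²] = kg·m²·s⁻¹
Only (C) matches kg·m²·s⁻².

(C)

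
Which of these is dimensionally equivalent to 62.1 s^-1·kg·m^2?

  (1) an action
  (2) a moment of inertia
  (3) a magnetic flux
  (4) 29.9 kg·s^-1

Reference: kg·m²·s⁻¹.
Each option:
  (1) [action] = kg·m²·s⁻¹  ← same
  (2) [moment of inertia] = kg·m²
  (3) [magnetic flux] = kg·m²·s⁻²·A⁻¹
  (4) kg·s⁻¹
Only (1) matches kg·m²·s⁻¹.

(1)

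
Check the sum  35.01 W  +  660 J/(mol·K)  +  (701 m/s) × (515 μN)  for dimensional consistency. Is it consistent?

Reduce each to base SI dimensions:
  35.01 W:  W = J·s⁻¹ = kg·m²·s⁻³
  660 J/(mol·K):  J·mol⁻¹·K⁻¹ = N·m·mol⁻¹·K⁻¹ = kg·m²·s⁻²·K⁻¹·mol⁻¹
  (701 m/s) × (515 μN):  [m·s⁻¹] · [kg·m·s⁻²] = kg·m²·s⁻³
The terms do not share a single dimension (kg·m²·s⁻²·K⁻¹·mol⁻¹ vs kg·m²·s⁻³).

No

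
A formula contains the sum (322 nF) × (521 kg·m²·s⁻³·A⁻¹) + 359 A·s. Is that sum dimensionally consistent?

Work out the base dimensions of each:
  (322 nF) × (521 kg·m²·s⁻³·A⁻¹):  [kg⁻¹·m⁻²·s⁴·A²] · [kg·m²·s⁻³·A⁻¹] = s·A
  359 A·s:  A·s = s·A
Both are s·A, so they have the same dimensions and can be added.

Yes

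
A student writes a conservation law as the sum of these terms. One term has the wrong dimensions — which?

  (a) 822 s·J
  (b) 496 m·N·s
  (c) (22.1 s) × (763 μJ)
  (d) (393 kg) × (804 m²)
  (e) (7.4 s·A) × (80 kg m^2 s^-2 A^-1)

(d)

Dimensions:
  (a) J·s = N·m·s = kg·m²·s⁻¹
  (b) N·m·s = kg·m·s⁻²·m·s = kg·m²·s⁻¹
  (c) [s] · [kg·m²·s⁻²] = kg·m²·s⁻¹
  (d) [kg] · [m²] = kg·m²
  (e) [s·A] · [kg·m²·s⁻²·A⁻¹] = kg·m²·s⁻¹
All reduce to kg·m²·s⁻¹ except (d), which is kg·m².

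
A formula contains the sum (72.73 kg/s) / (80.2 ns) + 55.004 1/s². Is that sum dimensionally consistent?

Work out the base dimensions of each:
  (72.73 kg/s) / (80.2 ns):  [kg·s⁻¹] / [s] = kg·s⁻²
  55.004 1/s²:  s⁻²
kg·s⁻² ≠ s⁻², so they cannot be added.

No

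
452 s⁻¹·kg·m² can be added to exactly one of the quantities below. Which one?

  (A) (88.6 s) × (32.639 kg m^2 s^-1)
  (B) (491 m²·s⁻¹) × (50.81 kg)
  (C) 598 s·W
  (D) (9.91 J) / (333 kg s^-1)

(B)

Reference: kg·m²·s⁻¹.
Each option:
  (A) [s] · [kg·m²·s⁻¹] = kg·m²
  (B) [m²·s⁻¹] · [kg] = kg·m²·s⁻¹  ← same
  (C) W·s = J·s⁻¹·s = kg·m²·s⁻²
  (D) [kg·m²·s⁻²] / [kg·s⁻¹] = m²·s⁻¹
Only (B) matches kg·m²·s⁻¹.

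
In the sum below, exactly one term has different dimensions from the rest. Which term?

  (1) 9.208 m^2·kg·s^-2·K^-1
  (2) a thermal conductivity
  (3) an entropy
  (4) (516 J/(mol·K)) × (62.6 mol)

(2)

Dimensions:
  (1) kg·m²·s⁻²·K⁻¹
  (2) [thermal conductivity] = kg·m·s⁻³·K⁻¹
  (3) [entropy] = kg·m²·s⁻²·K⁻¹
  (4) [kg·m²·s⁻²·K⁻¹·mol⁻¹] · [mol] = kg·m²·s⁻²·K⁻¹
All reduce to kg·m²·s⁻²·K⁻¹ except (2), which is kg·m·s⁻³·K⁻¹.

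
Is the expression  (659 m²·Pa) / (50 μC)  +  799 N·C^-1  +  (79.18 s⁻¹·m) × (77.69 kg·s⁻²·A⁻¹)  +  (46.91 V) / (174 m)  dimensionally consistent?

Dimensions:
  (659 m²·Pa) / (50 μC):  [kg·m·s⁻²] / [s·A] = kg·m·s⁻³·A⁻¹
  799 N·C^-1:  N·C⁻¹ = kg·m·s⁻²·(s·A)⁻¹ = kg·m·s⁻³·A⁻¹
  (79.18 s⁻¹·m) × (77.69 kg·s⁻²·A⁻¹):  [m·s⁻¹] · [kg·s⁻²·A⁻¹] = kg·m·s⁻³·A⁻¹
  (46.91 V) / (174 m):  [kg·m²·s⁻³·A⁻¹] / [m] = kg·m·s⁻³·A⁻¹
Every term reduces to kg·m·s⁻³·A⁻¹.

Yes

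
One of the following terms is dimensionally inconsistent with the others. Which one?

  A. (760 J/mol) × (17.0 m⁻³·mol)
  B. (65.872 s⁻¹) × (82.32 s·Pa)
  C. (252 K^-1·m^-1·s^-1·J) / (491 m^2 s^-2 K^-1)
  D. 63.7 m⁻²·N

C.

Reduce each to base SI dimensions:
  A. [kg·m²·s⁻²·mol⁻¹] · [m⁻³·mol] = kg·m⁻¹·s⁻²
  B. [s⁻¹] · [kg·m⁻¹·s⁻¹] = kg·m⁻¹·s⁻²
  C. [kg·m·s⁻³·K⁻¹] / [m²·s⁻²·K⁻¹] = kg·m⁻¹·s⁻¹
  D. N·m⁻² = kg·m·s⁻²·m⁻² = kg·m⁻¹·s⁻²
All reduce to kg·m⁻¹·s⁻² except C., which is kg·m⁻¹·s⁻¹.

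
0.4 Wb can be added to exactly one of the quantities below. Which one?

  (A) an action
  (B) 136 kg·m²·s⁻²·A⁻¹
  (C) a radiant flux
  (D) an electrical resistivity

(B)

Reference: Wb = V·s = kg·m²·s⁻²·A⁻¹.
Each option:
  (A) [action] = kg·m²·s⁻¹
  (B) kg·m²·s⁻²·A⁻¹  ← same
  (C) [radiant flux] = kg·m²·s⁻³
  (D) [electrical resistivity] = kg·m³·s⁻³·A⁻²
Only (B) matches kg·m²·s⁻²·A⁻¹.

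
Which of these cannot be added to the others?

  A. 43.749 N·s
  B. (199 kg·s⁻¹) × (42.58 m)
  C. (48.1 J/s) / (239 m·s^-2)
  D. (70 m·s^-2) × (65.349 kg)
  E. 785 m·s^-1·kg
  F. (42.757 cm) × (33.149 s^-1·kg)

D.

Expand each in SI base units:
  A. N·s = kg·m·s⁻²·s = kg·m·s⁻¹
  B. [kg·s⁻¹] · [m] = kg·m·s⁻¹
  C. [kg·m²·s⁻³] / [m·s⁻²] = kg·m·s⁻¹
  D. [m·s⁻²] · [kg] = kg·m·s⁻²
  E. kg·m·s⁻¹
  F. [m] · [kg·s⁻¹] = kg·m·s⁻¹
All reduce to kg·m·s⁻¹ except D., which is kg·m·s⁻².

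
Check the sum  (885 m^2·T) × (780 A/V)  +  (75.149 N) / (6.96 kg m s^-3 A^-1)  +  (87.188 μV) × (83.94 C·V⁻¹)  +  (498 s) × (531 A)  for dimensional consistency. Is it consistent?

Expand each in SI base units:
  (885 m^2·T) × (780 A/V):  [kg·m²·s⁻²·A⁻¹] · [kg⁻¹·m⁻²·s³·A²] = s·A
  (75.149 N) / (6.96 kg m s^-3 A^-1):  [kg·m·s⁻²] / [kg·m·s⁻³·A⁻¹] = s·A
  (87.188 μV) × (83.94 C·V⁻¹):  [kg·m²·s⁻³·A⁻¹] · [kg⁻¹·m⁻²·s⁴·A²] = s·A
  (498 s) × (531 A):  [s] · [A] = s·A
Every term reduces to s·A.

Yes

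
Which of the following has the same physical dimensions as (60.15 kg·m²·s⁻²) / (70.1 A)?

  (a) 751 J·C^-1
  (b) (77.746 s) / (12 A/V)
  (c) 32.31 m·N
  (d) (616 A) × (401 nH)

Reference: [kg·m²·s⁻²] / [A] = kg·m²·s⁻²·A⁻¹.
Each option:
  (a) J·C⁻¹ = N·m·(s·A)⁻¹ = kg·m²·s⁻³·A⁻¹
  (b) [s] / [kg⁻¹·m⁻²·s³·A²] = kg·m²·s⁻²·A⁻²
  (c) N·m = kg·m·s⁻²·m = kg·m²·s⁻²
  (d) [A] · [kg·m²·s⁻²·A⁻²] = kg·m²·s⁻²·A⁻¹  ← same
Only (d) matches kg·m²·s⁻²·A⁻¹.

(d)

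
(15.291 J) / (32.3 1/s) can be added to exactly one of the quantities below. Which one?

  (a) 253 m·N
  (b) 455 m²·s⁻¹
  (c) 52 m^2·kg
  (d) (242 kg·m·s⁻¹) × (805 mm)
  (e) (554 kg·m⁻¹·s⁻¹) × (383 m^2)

(d)

Reference: [kg·m²·s⁻²] / [s⁻¹] = kg·m²·s⁻¹.
Each option:
  (a) N·m = kg·m·s⁻²·m = kg·m²·s⁻²
  (b) m²·s⁻¹
  (c) kg·m²
  (d) [kg·m·s⁻¹] · [m] = kg·m²·s⁻¹  ← same
  (e) [kg·m⁻¹·s⁻¹] · [m²] = kg·m·s⁻¹
Only (d) matches kg·m²·s⁻¹.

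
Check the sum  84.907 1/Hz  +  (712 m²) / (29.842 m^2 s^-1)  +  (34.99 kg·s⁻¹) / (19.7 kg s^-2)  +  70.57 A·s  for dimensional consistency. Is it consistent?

No

Work out the base dimensions of each:
  84.907 1/Hz:  Hz⁻¹ = (s⁻¹)⁻¹ = s
  (712 m²) / (29.842 m^2 s^-1):  [m²] / [m²·s⁻¹] = s
  (34.99 kg·s⁻¹) / (19.7 kg s^-2):  [kg·s⁻¹] / [kg·s⁻²] = s
  70.57 A·s:  A·s = s·A
The terms do not share a single dimension (s vs s·A).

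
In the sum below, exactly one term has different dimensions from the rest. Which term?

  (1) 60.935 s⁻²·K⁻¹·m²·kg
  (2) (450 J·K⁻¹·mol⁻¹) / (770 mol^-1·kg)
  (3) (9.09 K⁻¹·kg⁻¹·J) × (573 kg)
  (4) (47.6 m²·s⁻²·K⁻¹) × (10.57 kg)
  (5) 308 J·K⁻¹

(2)

Work out the base dimensions of each:
  (1) kg·m²·s⁻²·K⁻¹
  (2) [kg·m²·s⁻²·K⁻¹·mol⁻¹] / [kg·mol⁻¹] = m²·s⁻²·K⁻¹
  (3) [m²·s⁻²·K⁻¹] · [kg] = kg·m²·s⁻²·K⁻¹
  (4) [m²·s⁻²·K⁻¹] · [kg] = kg·m²·s⁻²·K⁻¹
  (5) J·K⁻¹ = N·m·K⁻¹ = kg·m²·s⁻²·K⁻¹
All reduce to kg·m²·s⁻²·K⁻¹ except (2), which is m²·s⁻²·K⁻¹.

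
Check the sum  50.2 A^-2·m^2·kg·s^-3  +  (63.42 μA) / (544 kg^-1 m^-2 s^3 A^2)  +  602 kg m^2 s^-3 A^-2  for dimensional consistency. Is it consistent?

No

Dimensions:
  50.2 A^-2·m^2·kg·s^-3:  kg·m²·s⁻³·A⁻²
  (63.42 μA) / (544 kg^-1 m^-2 s^3 A^2):  [A] / [kg⁻¹·m⁻²·s³·A²] = kg·m²·s⁻³·A⁻¹
  602 kg m^2 s^-3 A^-2:  kg·m²·s⁻³·A⁻²
The terms do not share a single dimension (kg·m²·s⁻³·A⁻² vs kg·m²·s⁻³·A⁻¹).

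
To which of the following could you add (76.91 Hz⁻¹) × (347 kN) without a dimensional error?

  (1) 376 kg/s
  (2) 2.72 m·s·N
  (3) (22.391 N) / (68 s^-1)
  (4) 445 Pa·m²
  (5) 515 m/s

Reference: [s] · [kg·m·s⁻²] = kg·m·s⁻¹.
Each option:
  (1) kg·s⁻¹
  (2) N·m·s = kg·m·s⁻²·m·s = kg·m²·s⁻¹
  (3) [kg·m·s⁻²] / [s⁻¹] = kg·m·s⁻¹  ← same
  (4) Pa·m² = N·m⁻²·m² = kg·m·s⁻²
  (5) m·s⁻¹
Only (3) matches kg·m·s⁻¹.

(3)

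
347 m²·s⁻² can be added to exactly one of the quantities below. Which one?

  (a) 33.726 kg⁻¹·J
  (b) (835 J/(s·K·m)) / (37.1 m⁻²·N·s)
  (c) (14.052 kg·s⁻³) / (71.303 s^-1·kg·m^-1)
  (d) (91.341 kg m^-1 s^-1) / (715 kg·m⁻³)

Reference: m²·s⁻².
Each option:
  (a) J·kg⁻¹ = N·m·kg⁻¹ = m²·s⁻²  ← same
  (b) [kg·m·s⁻³·K⁻¹] / [kg·m⁻¹·s⁻¹] = m²·s⁻²·K⁻¹
  (c) [kg·s⁻³] / [kg·m⁻¹·s⁻¹] = m·s⁻²
  (d) [kg·m⁻¹·s⁻¹] / [kg·m⁻³] = m²·s⁻¹
Only (a) matches m²·s⁻².

(a)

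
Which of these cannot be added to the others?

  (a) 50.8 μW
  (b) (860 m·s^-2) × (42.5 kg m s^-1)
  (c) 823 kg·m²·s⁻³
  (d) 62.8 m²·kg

(d)

Reduce each to base SI dimensions:
  (a) W = J·s⁻¹ = kg·m²·s⁻³
  (b) [m·s⁻²] · [kg·m·s⁻¹] = kg·m²·s⁻³
  (c) kg·m²·s⁻³
  (d) kg·m²
All reduce to kg·m²·s⁻³ except (d), which is kg·m².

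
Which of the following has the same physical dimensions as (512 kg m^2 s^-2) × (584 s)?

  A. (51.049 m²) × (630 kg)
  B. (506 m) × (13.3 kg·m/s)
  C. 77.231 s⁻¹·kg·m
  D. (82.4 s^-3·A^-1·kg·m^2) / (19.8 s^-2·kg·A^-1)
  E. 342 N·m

Reference: [kg·m²·s⁻²] · [s] = kg·m²·s⁻¹.
Each option:
  A. [m²] · [kg] = kg·m²
  B. [m] · [kg·m·s⁻¹] = kg·m²·s⁻¹  ← same
  C. kg·m·s⁻¹
  D. [kg·m²·s⁻³·A⁻¹] / [kg·s⁻²·A⁻¹] = m²·s⁻¹
  E. N·m = kg·m·s⁻²·m = kg·m²·s⁻²
Only B. matches kg·m²·s⁻¹.

B.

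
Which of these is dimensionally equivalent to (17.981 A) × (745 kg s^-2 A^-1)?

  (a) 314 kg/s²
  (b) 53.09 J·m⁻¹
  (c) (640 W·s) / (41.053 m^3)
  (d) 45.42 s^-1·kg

Reference: [A] · [kg·s⁻²·A⁻¹] = kg·s⁻².
Each option:
  (a) kg·s⁻²  ← same
  (b) J·m⁻¹ = N·m·m⁻¹ = kg·m·s⁻²
  (c) [kg·m²·s⁻²] / [m³] = kg·m⁻¹·s⁻²
  (d) kg·s⁻¹
Only (a) matches kg·s⁻².

(a)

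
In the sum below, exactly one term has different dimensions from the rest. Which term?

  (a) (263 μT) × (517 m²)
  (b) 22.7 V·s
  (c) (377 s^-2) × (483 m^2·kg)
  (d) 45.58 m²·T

(c)

In SI base units:
  (a) [kg·s⁻²·A⁻¹] · [m²] = kg·m²·s⁻²·A⁻¹
  (b) V·s = J·C⁻¹·s = kg·m²·s⁻²·A⁻¹
  (c) [s⁻²] · [kg·m²] = kg·m²·s⁻²
  (d) T·m² = Wb·m⁻²·m² = kg·m²·s⁻²·A⁻¹
All reduce to kg·m²·s⁻²·A⁻¹ except (c), which is kg·m²·s⁻².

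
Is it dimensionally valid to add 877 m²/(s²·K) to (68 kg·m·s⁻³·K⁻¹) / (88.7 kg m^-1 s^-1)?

Yes

Dimensions:
  877 m²/(s²·K):  m²·s⁻²·K⁻¹
  (68 kg·m·s⁻³·K⁻¹) / (88.7 kg m^-1 s^-1):  [kg·m·s⁻³·K⁻¹] / [kg·m⁻¹·s⁻¹] = m²·s⁻²·K⁻¹
Both are m²·s⁻²·K⁻¹, so they have the same dimensions and can be added.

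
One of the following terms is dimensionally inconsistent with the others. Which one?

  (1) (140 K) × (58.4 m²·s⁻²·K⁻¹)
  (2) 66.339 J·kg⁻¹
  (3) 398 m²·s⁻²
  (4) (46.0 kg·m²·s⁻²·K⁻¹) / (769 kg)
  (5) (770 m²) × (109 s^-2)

(4)

Reduce each to base SI dimensions:
  (1) [K] · [m²·s⁻²·K⁻¹] = m²·s⁻²
  (2) J·kg⁻¹ = N·m·kg⁻¹ = m²·s⁻²
  (3) m²·s⁻²
  (4) [kg·m²·s⁻²·K⁻¹] / [kg] = m²·s⁻²·K⁻¹
  (5) [m²] · [s⁻²] = m²·s⁻²
All reduce to m²·s⁻² except (4), which is m²·s⁻²·K⁻¹.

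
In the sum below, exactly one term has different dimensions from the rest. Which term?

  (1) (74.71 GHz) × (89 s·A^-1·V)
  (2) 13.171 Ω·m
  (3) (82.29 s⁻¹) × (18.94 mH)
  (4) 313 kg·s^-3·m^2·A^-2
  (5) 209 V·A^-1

Expand each in SI base units:
  (1) [s⁻¹] · [kg·m²·s⁻²·A⁻²] = kg·m²·s⁻³·A⁻²
  (2) Ω·m = V·A⁻¹·m = kg·m³·s⁻³·A⁻²
  (3) [s⁻¹] · [kg·m²·s⁻²·A⁻²] = kg·m²·s⁻³·A⁻²
  (4) kg·m²·s⁻³·A⁻²
  (5) V·A⁻¹ = J·C⁻¹·A⁻¹ = kg·m²·s⁻³·A⁻²
All reduce to kg·m²·s⁻³·A⁻² except (2), which is kg·m³·s⁻³·A⁻².

(2)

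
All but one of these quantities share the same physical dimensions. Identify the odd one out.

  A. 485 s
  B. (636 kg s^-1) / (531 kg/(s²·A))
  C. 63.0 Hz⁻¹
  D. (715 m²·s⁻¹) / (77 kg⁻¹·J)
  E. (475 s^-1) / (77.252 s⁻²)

Work out the base dimensions of each:
  A. s
  B. [kg·s⁻¹] / [kg·s⁻²·A⁻¹] = s·A
  C. Hz⁻¹ = (s⁻¹)⁻¹ = s
  D. [m²·s⁻¹] / [m²·s⁻²] = s
  E. [s⁻¹] / [s⁻²] = s
All reduce to s except B., which is s·A.

B.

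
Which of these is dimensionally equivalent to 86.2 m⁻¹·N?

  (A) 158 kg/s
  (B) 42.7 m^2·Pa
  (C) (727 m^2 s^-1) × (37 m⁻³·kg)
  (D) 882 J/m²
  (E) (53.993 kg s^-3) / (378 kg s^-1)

(D)

Reference: N·m⁻¹ = kg·m·s⁻²·m⁻¹ = kg·s⁻².
Each option:
  (A) kg·s⁻¹
  (B) Pa·m² = N·m⁻²·m² = kg·m·s⁻²
  (C) [m²·s⁻¹] · [kg·m⁻³] = kg·m⁻¹·s⁻¹
  (D) J·m⁻² = N·m·m⁻² = kg·s⁻²  ← same
  (E) [kg·s⁻³] / [kg·s⁻¹] = s⁻²
Only (D) matches kg·s⁻².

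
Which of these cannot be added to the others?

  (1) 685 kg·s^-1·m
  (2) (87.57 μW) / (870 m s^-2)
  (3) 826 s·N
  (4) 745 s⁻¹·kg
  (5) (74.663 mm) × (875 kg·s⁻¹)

(4)

Reduce each to base SI dimensions:
  (1) kg·m·s⁻¹
  (2) [kg·m²·s⁻³] / [m·s⁻²] = kg·m·s⁻¹
  (3) N·s = kg·m·s⁻²·s = kg·m·s⁻¹
  (4) kg·s⁻¹
  (5) [m] · [kg·s⁻¹] = kg·m·s⁻¹
All reduce to kg·m·s⁻¹ except (4), which is kg·s⁻¹.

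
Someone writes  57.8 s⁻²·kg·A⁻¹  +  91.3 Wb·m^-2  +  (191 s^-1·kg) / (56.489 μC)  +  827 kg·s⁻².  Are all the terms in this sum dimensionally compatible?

No

In SI base units:
  57.8 s⁻²·kg·A⁻¹:  kg·s⁻²·A⁻¹
  91.3 Wb·m^-2:  Wb·m⁻² = V·s·m⁻² = kg·s⁻²·A⁻¹
  (191 s^-1·kg) / (56.489 μC):  [kg·s⁻¹] / [s·A] = kg·s⁻²·A⁻¹
  827 kg·s⁻²:  kg·s⁻²
The terms do not share a single dimension (kg·s⁻² vs kg·s⁻²·A⁻¹).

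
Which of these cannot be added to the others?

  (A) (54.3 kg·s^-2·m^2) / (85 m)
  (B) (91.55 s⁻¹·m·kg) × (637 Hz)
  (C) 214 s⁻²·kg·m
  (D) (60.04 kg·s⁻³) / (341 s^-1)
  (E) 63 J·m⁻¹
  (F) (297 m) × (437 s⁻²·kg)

Reduce each to base SI dimensions:
  (A) [kg·m²·s⁻²] / [m] = kg·m·s⁻²
  (B) [kg·m·s⁻¹] · [s⁻¹] = kg·m·s⁻²
  (C) kg·m·s⁻²
  (D) [kg·s⁻³] / [s⁻¹] = kg·s⁻²
  (E) J·m⁻¹ = N·m·m⁻¹ = kg·m·s⁻²
  (F) [m] · [kg·s⁻²] = kg·m·s⁻²
All reduce to kg·m·s⁻² except (D), which is kg·s⁻².

(D)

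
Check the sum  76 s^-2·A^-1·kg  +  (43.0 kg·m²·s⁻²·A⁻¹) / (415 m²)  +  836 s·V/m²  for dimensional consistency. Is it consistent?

Yes

In SI base units:
  76 s^-2·A^-1·kg:  kg·s⁻²·A⁻¹
  (43.0 kg·m²·s⁻²·A⁻¹) / (415 m²):  [kg·m²·s⁻²·A⁻¹] / [m²] = kg·s⁻²·A⁻¹
  836 s·V/m²:  V·s·m⁻² = J·C⁻¹·s·m⁻² = kg·s⁻²·A⁻¹
Every term reduces to kg·s⁻²·A⁻¹.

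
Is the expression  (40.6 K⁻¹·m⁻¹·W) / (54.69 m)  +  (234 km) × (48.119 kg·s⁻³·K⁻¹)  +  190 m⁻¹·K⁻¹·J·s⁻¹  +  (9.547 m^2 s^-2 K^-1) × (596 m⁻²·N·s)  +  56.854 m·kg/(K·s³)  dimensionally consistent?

Expand each in SI base units:
  (40.6 K⁻¹·m⁻¹·W) / (54.69 m):  [kg·m·s⁻³·K⁻¹] / [m] = kg·s⁻³·K⁻¹
  (234 km) × (48.119 kg·s⁻³·K⁻¹):  [m] · [kg·s⁻³·K⁻¹] = kg·m·s⁻³·K⁻¹
  190 m⁻¹·K⁻¹·J·s⁻¹:  J·s⁻¹·m⁻¹·K⁻¹ = N·m·s⁻¹·m⁻¹·K⁻¹ = kg·m·s⁻³·K⁻¹
  (9.547 m^2 s^-2 K^-1) × (596 m⁻²·N·s):  [m²·s⁻²·K⁻¹] · [kg·m⁻¹·s⁻¹] = kg·m·s⁻³·K⁻¹
  56.854 m·kg/(K·s³):  kg·m·s⁻³·K⁻¹
The terms do not share a single dimension (kg·m·s⁻³·K⁻¹ vs kg·s⁻³·K⁻¹).

No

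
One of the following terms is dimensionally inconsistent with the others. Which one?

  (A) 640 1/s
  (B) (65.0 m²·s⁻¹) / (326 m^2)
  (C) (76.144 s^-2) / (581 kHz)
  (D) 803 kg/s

(D)

Expand each in SI base units:
  (A) s⁻¹
  (B) [m²·s⁻¹] / [m²] = s⁻¹
  (C) [s⁻²] / [s⁻¹] = s⁻¹
  (D) kg·s⁻¹
All reduce to s⁻¹ except (D), which is kg·s⁻¹.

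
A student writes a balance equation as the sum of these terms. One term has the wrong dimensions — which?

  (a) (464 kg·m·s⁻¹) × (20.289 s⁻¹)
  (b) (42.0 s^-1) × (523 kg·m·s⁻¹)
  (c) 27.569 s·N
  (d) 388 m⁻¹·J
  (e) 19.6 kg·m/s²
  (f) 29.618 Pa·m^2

Dimensions:
  (a) [kg·m·s⁻¹] · [s⁻¹] = kg·m·s⁻²
  (b) [s⁻¹] · [kg·m·s⁻¹] = kg·m·s⁻²
  (c) N·s = kg·m·s⁻²·s = kg·m·s⁻¹
  (d) J·m⁻¹ = N·m·m⁻¹ = kg·m·s⁻²
  (e) kg·m·s⁻²
  (f) Pa·m² = N·m⁻²·m² = kg·m·s⁻²
All reduce to kg·m·s⁻² except (c), which is kg·m·s⁻¹.

(c)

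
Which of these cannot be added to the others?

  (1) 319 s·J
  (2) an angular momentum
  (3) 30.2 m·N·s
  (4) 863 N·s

Reduce each to base SI dimensions:
  (1) J·s = N·m·s = kg·m²·s⁻¹
  (2) [angular momentum] = kg·m²·s⁻¹
  (3) N·m·s = kg·m·s⁻²·m·s = kg·m²·s⁻¹
  (4) N·s = kg·m·s⁻²·s = kg·m·s⁻¹
All reduce to kg·m²·s⁻¹ except (4), which is kg·m·s⁻¹.

(4)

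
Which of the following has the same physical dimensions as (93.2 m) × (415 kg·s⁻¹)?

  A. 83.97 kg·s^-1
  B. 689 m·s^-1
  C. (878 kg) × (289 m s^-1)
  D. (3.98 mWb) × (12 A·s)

Reference: [m] · [kg·s⁻¹] = kg·m·s⁻¹.
Each option:
  A. kg·s⁻¹
  B. m·s⁻¹
  C. [kg] · [m·s⁻¹] = kg·m·s⁻¹  ← same
  D. [kg·m²·s⁻²·A⁻¹] · [s·A] = kg·m²·s⁻¹
Only C. matches kg·m·s⁻¹.

C.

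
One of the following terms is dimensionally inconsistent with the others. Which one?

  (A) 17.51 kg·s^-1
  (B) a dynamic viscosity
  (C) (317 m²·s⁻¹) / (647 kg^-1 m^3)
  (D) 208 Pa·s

Reduce each to base SI dimensions:
  (A) kg·s⁻¹
  (B) [dynamic viscosity] = kg·m⁻¹·s⁻¹
  (C) [m²·s⁻¹] / [kg⁻¹·m³] = kg·m⁻¹·s⁻¹
  (D) Pa·s = N·m⁻²·s = kg·m⁻¹·s⁻¹
All reduce to kg·m⁻¹·s⁻¹ except (A), which is kg·s⁻¹.

(A)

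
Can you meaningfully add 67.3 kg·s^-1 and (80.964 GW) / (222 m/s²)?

In SI base units:
  67.3 kg·s^-1:  kg·s⁻¹
  (80.964 GW) / (222 m/s²):  [kg·m²·s⁻³] / [m·s⁻²] = kg·m·s⁻¹
kg·s⁻¹ ≠ kg·m·s⁻¹, so they cannot be added.

No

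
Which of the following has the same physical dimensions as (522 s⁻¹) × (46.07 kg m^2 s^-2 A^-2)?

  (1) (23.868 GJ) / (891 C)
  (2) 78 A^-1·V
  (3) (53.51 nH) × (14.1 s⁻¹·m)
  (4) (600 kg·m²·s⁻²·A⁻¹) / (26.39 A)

Reference: [s⁻¹] · [kg·m²·s⁻²·A⁻²] = kg·m²·s⁻³·A⁻².
Each option:
  (1) [kg·m²·s⁻²] / [s·A] = kg·m²·s⁻³·A⁻¹
  (2) V·A⁻¹ = J·C⁻¹·A⁻¹ = kg·m²·s⁻³·A⁻²  ← same
  (3) [kg·m²·s⁻²·A⁻²] · [m·s⁻¹] = kg·m³·s⁻³·A⁻²
  (4) [kg·m²·s⁻²·A⁻¹] / [A] = kg·m²·s⁻²·A⁻²
Only (2) matches kg·m²·s⁻³·A⁻².

(2)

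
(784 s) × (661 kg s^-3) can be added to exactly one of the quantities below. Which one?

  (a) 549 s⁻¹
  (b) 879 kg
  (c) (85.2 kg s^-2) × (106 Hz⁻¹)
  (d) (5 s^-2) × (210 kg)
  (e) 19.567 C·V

(d)

Reference: [s] · [kg·s⁻³] = kg·s⁻².
Each option:
  (a) s⁻¹
  (b) kg
  (c) [kg·s⁻²] · [s] = kg·s⁻¹
  (d) [s⁻²] · [kg] = kg·s⁻²  ← same
  (e) C·V = s·A·J·C⁻¹ = kg·m²·s⁻²
Only (d) matches kg·s⁻².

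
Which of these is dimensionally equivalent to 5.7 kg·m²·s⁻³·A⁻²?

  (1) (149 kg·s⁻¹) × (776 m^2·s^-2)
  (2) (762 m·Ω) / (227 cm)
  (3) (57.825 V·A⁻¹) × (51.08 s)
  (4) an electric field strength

Reference: kg·m²·s⁻³·A⁻².
Each option:
  (1) [kg·s⁻¹] · [m²·s⁻²] = kg·m²·s⁻³
  (2) [kg·m³·s⁻³·A⁻²] / [m] = kg·m²·s⁻³·A⁻²  ← same
  (3) [kg·m²·s⁻³·A⁻²] · [s] = kg·m²·s⁻²·A⁻²
  (4) [electric field strength] = kg·m·s⁻³·A⁻¹
Only (2) matches kg·m²·s⁻³·A⁻².

(2)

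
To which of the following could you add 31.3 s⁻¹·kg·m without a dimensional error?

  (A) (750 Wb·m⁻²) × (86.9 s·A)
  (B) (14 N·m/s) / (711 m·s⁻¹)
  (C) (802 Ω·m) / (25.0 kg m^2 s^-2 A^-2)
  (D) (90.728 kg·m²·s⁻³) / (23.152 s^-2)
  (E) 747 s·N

Reference: kg·m·s⁻¹.
Each option:
  (A) [kg·s⁻²·A⁻¹] · [s·A] = kg·s⁻¹
  (B) [kg·m²·s⁻³] / [m·s⁻¹] = kg·m·s⁻²
  (C) [kg·m³·s⁻³·A⁻²] / [kg·m²·s⁻²·A⁻²] = m·s⁻¹
  (D) [kg·m²·s⁻³] / [s⁻²] = kg·m²·s⁻¹
  (E) N·s = kg·m·s⁻²·s = kg·m·s⁻¹  ← same
Only (E) matches kg·m·s⁻¹.

(E)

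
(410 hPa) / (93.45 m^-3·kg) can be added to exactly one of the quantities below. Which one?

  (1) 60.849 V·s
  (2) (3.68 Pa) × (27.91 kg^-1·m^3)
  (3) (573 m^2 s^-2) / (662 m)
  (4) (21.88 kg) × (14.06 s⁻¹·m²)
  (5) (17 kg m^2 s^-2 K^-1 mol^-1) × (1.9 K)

Reference: [kg·m⁻¹·s⁻²] / [kg·m⁻³] = m²·s⁻².
Each option:
  (1) V·s = J·C⁻¹·s = kg·m²·s⁻²·A⁻¹
  (2) [kg·m⁻¹·s⁻²] · [kg⁻¹·m³] = m²·s⁻²  ← same
  (3) [m²·s⁻²] / [m] = m·s⁻²
  (4) [kg] · [m²·s⁻¹] = kg·m²·s⁻¹
  (5) [kg·m²·s⁻²·K⁻¹·mol⁻¹] · [K] = kg·m²·s⁻²·mol⁻¹
Only (2) matches m²·s⁻².

(2)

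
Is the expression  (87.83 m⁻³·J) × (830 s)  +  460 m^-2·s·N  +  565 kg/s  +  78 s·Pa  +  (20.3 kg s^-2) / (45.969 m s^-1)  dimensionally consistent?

Reduce each to base SI dimensions:
  (87.83 m⁻³·J) × (830 s):  [kg·m⁻¹·s⁻²] · [s] = kg·m⁻¹·s⁻¹
  460 m^-2·s·N:  N·s·m⁻² = kg·m·s⁻²·s·m⁻² = kg·m⁻¹·s⁻¹
  565 kg/s:  kg·s⁻¹
  78 s·Pa:  Pa·s = N·m⁻²·s = kg·m⁻¹·s⁻¹
  (20.3 kg s^-2) / (45.969 m s^-1):  [kg·s⁻²] / [m·s⁻¹] = kg·m⁻¹·s⁻¹
The terms do not share a single dimension (kg·m⁻¹·s⁻¹ vs kg·s⁻¹).

No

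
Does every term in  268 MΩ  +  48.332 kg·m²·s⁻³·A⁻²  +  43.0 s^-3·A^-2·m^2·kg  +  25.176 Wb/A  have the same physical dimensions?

No

Reduce each to base SI dimensions:
  268 MΩ:  Ω = V·A⁻¹ = kg·m²·s⁻³·A⁻²
  48.332 kg·m²·s⁻³·A⁻²:  kg·m²·s⁻³·A⁻²
  43.0 s^-3·A^-2·m^2·kg:  kg·m²·s⁻³·A⁻²
  25.176 Wb/A:  Wb·A⁻¹ = V·s·A⁻¹ = kg·m²·s⁻²·A⁻²
The terms do not share a single dimension (kg·m²·s⁻²·A⁻² vs kg·m²·s⁻³·A⁻²).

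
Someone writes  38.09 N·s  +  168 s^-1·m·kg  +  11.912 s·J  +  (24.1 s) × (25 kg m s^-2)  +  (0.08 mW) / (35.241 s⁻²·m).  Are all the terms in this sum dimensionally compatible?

Dimensions:
  38.09 N·s:  N·s = kg·m·s⁻²·s = kg·m·s⁻¹
  168 s^-1·m·kg:  kg·m·s⁻¹
  11.912 s·J:  J·s = N·m·s = kg·m²·s⁻¹
  (24.1 s) × (25 kg m s^-2):  [s] · [kg·m·s⁻²] = kg·m·s⁻¹
  (0.08 mW) / (35.241 s⁻²·m):  [kg·m²·s⁻³] / [m·s⁻²] = kg·m·s⁻¹
The terms do not share a single dimension (kg·m²·s⁻¹ vs kg·m·s⁻¹).

No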